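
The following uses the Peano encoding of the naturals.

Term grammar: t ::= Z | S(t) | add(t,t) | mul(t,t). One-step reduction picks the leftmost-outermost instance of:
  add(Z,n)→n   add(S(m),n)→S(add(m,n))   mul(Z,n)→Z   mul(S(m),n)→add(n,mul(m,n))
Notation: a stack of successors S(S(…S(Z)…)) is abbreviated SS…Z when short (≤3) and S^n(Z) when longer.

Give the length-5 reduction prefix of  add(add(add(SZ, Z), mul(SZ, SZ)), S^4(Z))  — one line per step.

  start: add(add(add(SZ, Z), mul(SZ, SZ)), S^4(Z))
  [1] add(add(S(add(Z, Z)), mul(SZ, SZ)), S^4(Z))
  [2] add(S(add(add(Z, Z), mul(SZ, SZ))), S^4(Z))
  [3] S(add(add(add(Z, Z), mul(SZ, SZ)), S^4(Z)))
  [4] S(add(add(Z, mul(SZ, SZ)), S^4(Z)))
  [5] S(add(mul(SZ, SZ), S^4(Z)))

Answer: after 5 steps: S(add(mul(SZ, SZ), S^4(Z)))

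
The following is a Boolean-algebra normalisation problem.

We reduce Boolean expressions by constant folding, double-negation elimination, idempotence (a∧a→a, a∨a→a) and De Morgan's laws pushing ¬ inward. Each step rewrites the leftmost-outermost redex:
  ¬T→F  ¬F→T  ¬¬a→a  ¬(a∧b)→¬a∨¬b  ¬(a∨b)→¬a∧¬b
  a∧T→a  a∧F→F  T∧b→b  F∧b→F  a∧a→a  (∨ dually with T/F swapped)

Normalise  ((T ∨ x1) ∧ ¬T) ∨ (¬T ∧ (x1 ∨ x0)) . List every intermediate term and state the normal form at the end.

  start: ((T ∨ x1) ∧ ¬T) ∨ (¬T ∧ (x1 ∨ x0))
  →1  (T ∧ ¬T) ∨ (¬T ∧ (x1 ∨ x0))
  →2  ¬T ∨ (¬T ∧ (x1 ∨ x0))
  →3  F ∨ (¬T ∧ (x1 ∨ x0))
  →4  ¬T ∧ (x1 ∨ x0)
  →5  F ∧ (x1 ∨ x0)
  →6  F

Answer: normal form = F  (in 6 steps)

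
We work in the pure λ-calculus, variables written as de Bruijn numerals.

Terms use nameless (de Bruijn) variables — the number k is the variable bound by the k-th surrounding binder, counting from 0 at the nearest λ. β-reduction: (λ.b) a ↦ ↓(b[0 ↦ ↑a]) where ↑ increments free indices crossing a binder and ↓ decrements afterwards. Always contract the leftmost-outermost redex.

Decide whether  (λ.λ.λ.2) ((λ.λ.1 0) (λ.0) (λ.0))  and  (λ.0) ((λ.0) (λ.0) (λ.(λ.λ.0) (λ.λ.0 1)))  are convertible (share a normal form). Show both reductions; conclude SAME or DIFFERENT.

Answer: DIFFERENT — A ⇓ λ.λ.λ.0, B ⇓ λ.λ.0

Derivation:
Term A:
  start: (λ.λ.λ.2) ((λ.λ.1 0) (λ.0) (λ.0))
  →1  λ.λ.(λ.λ.1 0) (λ.0) (λ.0)
  →2  λ.λ.(λ.(λ.0) 0) (λ.0)
  →3  λ.λ.(λ.0) (λ.0)
  →4  λ.λ.λ.0

Term B:
  start: (λ.0) ((λ.0) (λ.0) (λ.(λ.λ.0) (λ.λ.0 1)))
  →1  (λ.0) (λ.0) (λ.(λ.λ.0) (λ.λ.0 1))
  →2  (λ.0) (λ.(λ.λ.0) (λ.λ.0 1))
  →3  λ.(λ.λ.0) (λ.λ.0 1)
  →4  λ.λ.0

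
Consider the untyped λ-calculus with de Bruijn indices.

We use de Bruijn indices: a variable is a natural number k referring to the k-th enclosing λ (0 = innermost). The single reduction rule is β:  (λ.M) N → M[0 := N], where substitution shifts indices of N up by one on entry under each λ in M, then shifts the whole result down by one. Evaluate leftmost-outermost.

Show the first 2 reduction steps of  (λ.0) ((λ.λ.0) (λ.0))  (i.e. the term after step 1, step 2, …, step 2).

Answer: after 2 steps: λ.0

Derivation:
  start: (λ.0) ((λ.λ.0) (λ.0))
  [1] (λ.λ.0) (λ.0)
  [2] λ.0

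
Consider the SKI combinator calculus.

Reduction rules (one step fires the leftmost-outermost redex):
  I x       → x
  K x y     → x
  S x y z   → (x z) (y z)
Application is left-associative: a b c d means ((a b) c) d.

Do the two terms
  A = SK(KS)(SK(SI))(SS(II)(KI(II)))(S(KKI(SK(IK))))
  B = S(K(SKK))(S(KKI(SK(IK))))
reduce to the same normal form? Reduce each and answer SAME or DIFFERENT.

Answer: SAME — A ⇓ S(K(SKK))(S(K(SKK))), B ⇓ S(K(SKK))(S(K(SKK)))

Working:
Term A:
  start: SK(KS)(SK(SI))(SS(II)(KI(II)))(S(KKI(SK(IK))))
  [1] K(SK(SI))(KS(SK(SI)))(SS(II)(KI(II)))(S(KKI(SK(IK))))
  [2] SK(SI)(SS(II)(KI(II)))(S(KKI(SK(IK))))
  [3] K(SS(II)(KI(II)))(SI(SS(II)(KI(II))))(S(KKI(SK(IK))))
  [4] SS(II)(KI(II))(S(KKI(SK(IK))))
  [5] S(KI(II))(II(KI(II)))(S(KKI(SK(IK))))
  [6] KI(II)(S(KKI(SK(IK))))(II(KI(II))(S(KKI(SK(IK)))))
  [7] I(S(KKI(SK(IK))))(II(KI(II))(S(KKI(SK(IK)))))
  [8] S(KKI(SK(IK)))(II(KI(II))(S(KKI(SK(IK)))))
  [9] S(K(SK(IK)))(II(KI(II))(S(KKI(SK(IK)))))
  [10] S(K(SKK))(II(KI(II))(S(KKI(SK(IK)))))
  [11] S(K(SKK))(I(KI(II))(S(KKI(SK(IK)))))
  [12] S(K(SKK))(KI(II)(S(KKI(SK(IK)))))
  [13] S(K(SKK))(I(S(KKI(SK(IK)))))
  [14] S(K(SKK))(S(KKI(SK(IK))))
  [15] S(K(SKK))(S(K(SK(IK))))
  [16] S(K(SKK))(S(K(SKK)))

Term B:
  start: S(K(SKK))(S(KKI(SK(IK))))
  [1] S(K(SKK))(S(K(SK(IK))))
  [2] S(K(SKK))(S(K(SKK)))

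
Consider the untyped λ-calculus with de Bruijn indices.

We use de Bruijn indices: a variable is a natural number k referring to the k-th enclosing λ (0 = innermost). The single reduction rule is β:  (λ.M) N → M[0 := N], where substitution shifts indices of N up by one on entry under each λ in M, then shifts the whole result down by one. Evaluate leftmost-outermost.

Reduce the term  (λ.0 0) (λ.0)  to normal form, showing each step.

Answer: normal form = λ.0  (in 2 steps)

Reduction:
  start: (λ.0 0) (λ.0)
  step 1: (λ.0) (λ.0)
  step 2: λ.0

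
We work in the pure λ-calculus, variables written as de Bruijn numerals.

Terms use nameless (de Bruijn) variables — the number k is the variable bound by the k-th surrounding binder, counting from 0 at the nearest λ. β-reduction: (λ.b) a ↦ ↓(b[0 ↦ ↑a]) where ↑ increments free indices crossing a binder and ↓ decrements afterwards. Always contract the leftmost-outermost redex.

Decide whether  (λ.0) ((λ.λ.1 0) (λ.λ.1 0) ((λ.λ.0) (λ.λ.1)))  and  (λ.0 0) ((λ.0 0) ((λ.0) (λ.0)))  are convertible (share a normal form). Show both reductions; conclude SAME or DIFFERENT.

Term A:
  start: (λ.0) ((λ.λ.1 0) (λ.λ.1 0) ((λ.λ.0) (λ.λ.1)))
  [1] (λ.λ.1 0) (λ.λ.1 0) ((λ.λ.0) (λ.λ.1))
  [2] (λ.(λ.λ.1 0) 0) ((λ.λ.0) (λ.λ.1))
  [3] (λ.λ.1 0) ((λ.λ.0) (λ.λ.1))
  [4] λ.(λ.λ.0) (λ.λ.1) 0
  [5] λ.(λ.0) 0
  [6] λ.0

Term B:
  start: (λ.0 0) ((λ.0 0) ((λ.0) (λ.0)))
  [1] (λ.0 0) ((λ.0) (λ.0)) ((λ.0 0) ((λ.0) (λ.0)))
  [2] (λ.0) (λ.0) ((λ.0) (λ.0)) ((λ.0 0) ((λ.0) (λ.0)))
  [3] (λ.0) ((λ.0) (λ.0)) ((λ.0 0) ((λ.0) (λ.0)))
  [4] (λ.0) (λ.0) ((λ.0 0) ((λ.0) (λ.0)))
  [5] (λ.0) ((λ.0 0) ((λ.0) (λ.0)))
  [6] (λ.0 0) ((λ.0) (λ.0))
  [7] (λ.0) (λ.0) ((λ.0) (λ.0))
  [8] (λ.0) ((λ.0) (λ.0))
  [9] (λ.0) (λ.0)
  [10] λ.0

Answer: SAME — A ⇓ λ.0, B ⇓ λ.0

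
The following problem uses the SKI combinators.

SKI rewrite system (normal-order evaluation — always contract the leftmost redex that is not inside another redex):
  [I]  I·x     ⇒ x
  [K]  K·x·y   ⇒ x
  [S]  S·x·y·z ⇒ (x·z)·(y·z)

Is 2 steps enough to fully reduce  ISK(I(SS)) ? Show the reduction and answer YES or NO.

Answer: YES — reaches normal form SK(SS) in 2 ≤ 2 steps

Reduction:
  start: ISK(I(SS))
  [1] SK(I(SS))
  [2] SK(SS)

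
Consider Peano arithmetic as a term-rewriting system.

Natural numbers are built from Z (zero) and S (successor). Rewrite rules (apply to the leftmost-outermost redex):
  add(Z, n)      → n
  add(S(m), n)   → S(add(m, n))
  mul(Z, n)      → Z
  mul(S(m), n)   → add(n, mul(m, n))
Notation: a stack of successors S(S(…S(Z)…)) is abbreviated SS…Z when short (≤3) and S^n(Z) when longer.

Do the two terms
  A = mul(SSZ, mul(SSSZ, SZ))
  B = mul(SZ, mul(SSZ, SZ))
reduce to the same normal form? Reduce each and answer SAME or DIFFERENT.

Answer: DIFFERENT — A ⇓ S^6(Z), B ⇓ SSZ

Reduction:
Term A:
  start: mul(SSZ, mul(SSSZ, SZ))
  step 1: add(mul(SSSZ, SZ), mul(SZ, mul(SSSZ, SZ)))
  step 2: add(add(SZ, mul(SSZ, SZ)), mul(SZ, mul(SSSZ, SZ)))
  step 3: add(S(add(Z, mul(SSZ, SZ))), mul(SZ, mul(SSSZ, SZ)))
  step 4: S(add(add(Z, mul(SSZ, SZ)), mul(SZ, mul(SSSZ, SZ))))
  step 5: S(add(mul(SSZ, SZ), mul(SZ, mul(SSSZ, SZ))))
  step 6: S(add(add(SZ, mul(SZ, SZ)), mul(SZ, mul(SSSZ, SZ))))
  step 7: S(add(S(add(Z, mul(SZ, SZ))), mul(SZ, mul(SSSZ, SZ))))
  step 8: S(S(add(add(Z, mul(SZ, SZ)), mul(SZ, mul(SSSZ, SZ)))))
  step 9: S(S(add(mul(SZ, SZ), mul(SZ, mul(SSSZ, SZ)))))
  step 10: S(S(add(add(SZ, mul(Z, SZ)), mul(SZ, mul(SSSZ, SZ)))))
  step 11: S(S(add(S(add(Z, mul(Z, SZ))), mul(SZ, mul(SSSZ, SZ)))))
  step 12: S(S(S(add(add(Z, mul(Z, SZ)), mul(SZ, mul(SSSZ, SZ))))))
  step 13: S(S(S(add(mul(Z, SZ), mul(SZ, mul(SSSZ, SZ))))))
  step 14: S(S(S(add(Z, mul(SZ, mul(SSSZ, SZ))))))
  step 15: S(S(S(mul(SZ, mul(SSSZ, SZ)))))
  step 16: S(S(S(add(mul(SSSZ, SZ), mul(Z, mul(SSSZ, SZ))))))
  step 17: S(S(S(add(add(SZ, mul(SSZ, SZ)), mul(Z, mul(SSSZ, SZ))))))
  step 18: S(S(S(add(S(add(Z, mul(SSZ, SZ))), mul(Z, mul(SSSZ, SZ))))))
  step 19: S(S(S(S(add(add(Z, mul(SSZ, SZ)), mul(Z, mul(SSSZ, SZ)))))))
  step 20: S(S(S(S(add(mul(SSZ, SZ), mul(Z, mul(SSSZ, SZ)))))))
  step 21: S(S(S(S(add(add(SZ, mul(SZ, SZ)), mul(Z, mul(SSSZ, SZ)))))))
  step 22: S(S(S(S(add(S(add(Z, mul(SZ, SZ))), mul(Z, mul(SSSZ, SZ)))))))
  step 23: S(S(S(S(S(add(add(Z, mul(SZ, SZ)), mul(Z, mul(SSSZ, SZ))))))))
  step 24: S(S(S(S(S(add(mul(SZ, SZ), mul(Z, mul(SSSZ, SZ))))))))
  step 25: S(S(S(S(S(add(add(SZ, mul(Z, SZ)), mul(Z, mul(SSSZ, SZ))))))))
  step 26: S(S(S(S(S(add(S(add(Z, mul(Z, SZ))), mul(Z, mul(SSSZ, SZ))))))))
  step 27: S(S(S(S(S(S(add(add(Z, mul(Z, SZ)), mul(Z, mul(SSSZ, SZ)))))))))
  step 28: S(S(S(S(S(S(add(mul(Z, SZ), mul(Z, mul(SSSZ, SZ)))))))))
  step 29: S(S(S(S(S(S(add(Z, mul(Z, mul(SSSZ, SZ)))))))))
  step 30: S(S(S(S(S(S(mul(Z, mul(SSSZ, SZ))))))))
  step 31: S^6(Z)

Term B:
  start: mul(SZ, mul(SSZ, SZ))
  step 1: add(mul(SSZ, SZ), mul(Z, mul(SSZ, SZ)))
  step 2: add(add(SZ, mul(SZ, SZ)), mul(Z, mul(SSZ, SZ)))
  step 3: add(S(add(Z, mul(SZ, SZ))), mul(Z, mul(SSZ, SZ)))
  step 4: S(add(add(Z, mul(SZ, SZ)), mul(Z, mul(SSZ, SZ))))
  step 5: S(add(mul(SZ, SZ), mul(Z, mul(SSZ, SZ))))
  step 6: S(add(add(SZ, mul(Z, SZ)), mul(Z, mul(SSZ, SZ))))
  step 7: S(add(S(add(Z, mul(Z, SZ))), mul(Z, mul(SSZ, SZ))))
  step 8: S(S(add(add(Z, mul(Z, SZ)), mul(Z, mul(SSZ, SZ)))))
  step 9: S(S(add(mul(Z, SZ), mul(Z, mul(SSZ, SZ)))))
  step 10: S(S(add(Z, mul(Z, mul(SSZ, SZ)))))
  step 11: S(S(mul(Z, mul(SSZ, SZ))))
  step 12: SSZ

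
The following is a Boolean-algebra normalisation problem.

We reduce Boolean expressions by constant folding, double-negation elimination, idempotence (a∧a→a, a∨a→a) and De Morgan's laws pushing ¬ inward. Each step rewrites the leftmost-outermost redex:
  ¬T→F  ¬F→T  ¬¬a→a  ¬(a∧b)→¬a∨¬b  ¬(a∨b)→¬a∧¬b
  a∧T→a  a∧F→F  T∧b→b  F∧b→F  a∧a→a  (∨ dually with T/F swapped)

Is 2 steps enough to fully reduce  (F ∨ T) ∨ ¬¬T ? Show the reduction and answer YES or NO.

  start: (F ∨ T) ∨ ¬¬T
  step 1: T ∨ ¬¬T
  step 2: T

Answer: YES — reaches normal form T in 2 ≤ 2 steps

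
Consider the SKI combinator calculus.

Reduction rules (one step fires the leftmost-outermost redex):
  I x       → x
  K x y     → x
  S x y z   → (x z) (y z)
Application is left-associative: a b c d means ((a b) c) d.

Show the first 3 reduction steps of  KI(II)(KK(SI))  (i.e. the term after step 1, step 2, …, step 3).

  start: KI(II)(KK(SI))
  step 1: I(KK(SI))
  step 2: KK(SI)
  step 3: K

Answer: after 3 steps: K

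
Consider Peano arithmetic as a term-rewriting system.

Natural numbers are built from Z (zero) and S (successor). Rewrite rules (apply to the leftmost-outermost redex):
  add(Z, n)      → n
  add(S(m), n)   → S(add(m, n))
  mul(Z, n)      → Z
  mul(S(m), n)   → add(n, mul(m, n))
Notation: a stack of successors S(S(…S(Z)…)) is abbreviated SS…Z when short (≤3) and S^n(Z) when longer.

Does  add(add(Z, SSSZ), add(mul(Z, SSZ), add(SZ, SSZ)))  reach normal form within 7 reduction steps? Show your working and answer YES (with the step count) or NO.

Answer: NO — after 7 steps the term is S(S(S(add(SZ, SSZ)))), not yet normal

Working:
  start: add(add(Z, SSSZ), add(mul(Z, SSZ), add(SZ, SSZ)))
  step 1: add(SSSZ, add(mul(Z, SSZ), add(SZ, SSZ)))
  step 2: S(add(SSZ, add(mul(Z, SSZ), add(SZ, SSZ))))
  step 3: S(S(add(SZ, add(mul(Z, SSZ), add(SZ, SSZ)))))
  step 4: S(S(S(add(Z, add(mul(Z, SSZ), add(SZ, SSZ))))))
  step 5: S(S(S(add(mul(Z, SSZ), add(SZ, SSZ)))))
  step 6: S(S(S(add(Z, add(SZ, SSZ)))))
  step 7: S(S(S(add(SZ, SSZ))))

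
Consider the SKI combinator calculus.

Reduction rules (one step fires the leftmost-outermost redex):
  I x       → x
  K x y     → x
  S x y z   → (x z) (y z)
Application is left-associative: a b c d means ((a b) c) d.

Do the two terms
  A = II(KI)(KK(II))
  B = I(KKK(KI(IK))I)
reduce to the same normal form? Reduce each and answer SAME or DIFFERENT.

Answer: SAME — A ⇓ I, B ⇓ I

Working:
Term A:
  start: II(KI)(KK(II))
  [1] I(KI)(KK(II))
  [2] KI(KK(II))
  [3] I

Term B:
  start: I(KKK(KI(IK))I)
  [1] KKK(KI(IK))I
  [2] K(KI(IK))I
  [3] KI(IK)
  [4] I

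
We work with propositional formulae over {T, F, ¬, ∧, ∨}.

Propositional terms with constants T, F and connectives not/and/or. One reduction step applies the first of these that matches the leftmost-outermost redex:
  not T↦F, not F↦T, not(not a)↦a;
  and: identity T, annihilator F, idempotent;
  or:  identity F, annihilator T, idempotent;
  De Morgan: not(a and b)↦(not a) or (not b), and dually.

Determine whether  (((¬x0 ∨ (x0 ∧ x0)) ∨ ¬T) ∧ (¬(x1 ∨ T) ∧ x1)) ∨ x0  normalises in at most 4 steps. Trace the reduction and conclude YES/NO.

Answer: NO — after 4 steps the term is ((¬x0 ∨ x0) ∧ ((¬x1 ∧ ¬T) ∧ x1)) ∨ x0, not yet normal

Working:
  start: (((¬x0 ∨ (x0 ∧ x0)) ∨ ¬T) ∧ (¬(x1 ∨ T) ∧ x1)) ∨ x0
  →1  (((¬x0 ∨ x0) ∨ ¬T) ∧ (¬(x1 ∨ T) ∧ x1)) ∨ x0
  →2  (((¬x0 ∨ x0) ∨ F) ∧ (¬(x1 ∨ T) ∧ x1)) ∨ x0
  →3  ((¬x0 ∨ x0) ∧ (¬(x1 ∨ T) ∧ x1)) ∨ x0
  →4  ((¬x0 ∨ x0) ∧ ((¬x1 ∧ ¬T) ∧ x1)) ∨ x0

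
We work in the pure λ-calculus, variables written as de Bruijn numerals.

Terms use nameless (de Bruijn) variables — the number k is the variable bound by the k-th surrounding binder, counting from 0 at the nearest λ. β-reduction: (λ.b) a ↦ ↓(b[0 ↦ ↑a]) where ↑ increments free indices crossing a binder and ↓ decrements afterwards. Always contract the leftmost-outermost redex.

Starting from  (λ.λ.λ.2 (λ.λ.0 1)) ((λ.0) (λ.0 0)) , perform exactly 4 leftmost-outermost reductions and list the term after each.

  start: (λ.λ.λ.2 (λ.λ.0 1)) ((λ.0) (λ.0 0))
  [1] λ.λ.(λ.0) (λ.0 0) (λ.λ.0 1)
  [2] λ.λ.(λ.0 0) (λ.λ.0 1)
  [3] λ.λ.(λ.λ.0 1) (λ.λ.0 1)
  [4] λ.λ.λ.0 (λ.λ.0 1)

Answer: after 4 steps: λ.λ.λ.0 (λ.λ.0 1)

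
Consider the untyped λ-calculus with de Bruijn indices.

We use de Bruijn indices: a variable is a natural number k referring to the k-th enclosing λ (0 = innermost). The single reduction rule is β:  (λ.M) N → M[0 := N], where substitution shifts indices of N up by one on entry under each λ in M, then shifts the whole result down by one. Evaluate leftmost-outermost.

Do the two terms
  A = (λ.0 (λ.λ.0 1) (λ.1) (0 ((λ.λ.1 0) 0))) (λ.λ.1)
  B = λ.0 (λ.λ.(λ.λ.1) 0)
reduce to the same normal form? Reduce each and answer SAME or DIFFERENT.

Answer: SAME — A ⇓ λ.0 (λ.λ.λ.1), B ⇓ λ.0 (λ.λ.λ.1)

Working:
Term A:
  start: (λ.0 (λ.λ.0 1) (λ.1) (0 ((λ.λ.1 0) 0))) (λ.λ.1)
  step 1: (λ.λ.1) (λ.λ.0 1) (λ.λ.λ.1) ((λ.λ.1) ((λ.λ.1 0) (λ.λ.1)))
  step 2: (λ.λ.λ.0 1) (λ.λ.λ.1) ((λ.λ.1) ((λ.λ.1 0) (λ.λ.1)))
  step 3: (λ.λ.0 1) ((λ.λ.1) ((λ.λ.1 0) (λ.λ.1)))
  step 4: λ.0 ((λ.λ.1) ((λ.λ.1 0) (λ.λ.1)))
  step 5: λ.0 (λ.(λ.λ.1 0) (λ.λ.1))
  step 6: λ.0 (λ.λ.(λ.λ.1) 0)
  step 7: λ.0 (λ.λ.λ.1)

Term B:
  start: λ.0 (λ.λ.(λ.λ.1) 0)
  step 1: λ.0 (λ.λ.λ.1)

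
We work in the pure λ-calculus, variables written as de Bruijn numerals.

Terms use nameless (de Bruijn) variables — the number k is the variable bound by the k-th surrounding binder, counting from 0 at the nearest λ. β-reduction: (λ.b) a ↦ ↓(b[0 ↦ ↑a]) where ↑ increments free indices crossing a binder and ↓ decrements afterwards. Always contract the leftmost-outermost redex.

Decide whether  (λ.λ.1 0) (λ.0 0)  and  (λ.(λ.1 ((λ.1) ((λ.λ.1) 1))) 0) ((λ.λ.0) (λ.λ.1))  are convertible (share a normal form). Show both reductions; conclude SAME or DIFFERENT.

Term A:
  start: (λ.λ.1 0) (λ.0 0)
  [1] λ.(λ.0 0) 0
  [2] λ.0 0

Term B:
  start: (λ.(λ.1 ((λ.1) ((λ.λ.1) 1))) 0) ((λ.λ.0) (λ.λ.1))
  [1] (λ.(λ.λ.0) (λ.λ.1) ((λ.1) ((λ.λ.1) ((λ.λ.0) (λ.λ.1))))) ((λ.λ.0) (λ.λ.1))
  [2] (λ.λ.0) (λ.λ.1) ((λ.(λ.λ.0) (λ.λ.1)) ((λ.λ.1) ((λ.λ.0) (λ.λ.1))))
  [3] (λ.0) ((λ.(λ.λ.0) (λ.λ.1)) ((λ.λ.1) ((λ.λ.0) (λ.λ.1))))
  [4] (λ.(λ.λ.0) (λ.λ.1)) ((λ.λ.1) ((λ.λ.0) (λ.λ.1)))
  [5] (λ.λ.0) (λ.λ.1)
  [6] λ.0

Answer: DIFFERENT — A ⇓ λ.0 0, B ⇓ λ.0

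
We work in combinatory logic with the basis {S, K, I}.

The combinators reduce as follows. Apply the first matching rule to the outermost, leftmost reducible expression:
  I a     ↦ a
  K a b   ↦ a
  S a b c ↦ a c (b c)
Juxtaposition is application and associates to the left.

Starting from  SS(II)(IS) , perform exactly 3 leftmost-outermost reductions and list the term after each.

Answer: after 3 steps: SS(I(IS))

Reduction:
  start: SS(II)(IS)
  [1] S(IS)(II(IS))
  [2] SS(II(IS))
  [3] SS(I(IS))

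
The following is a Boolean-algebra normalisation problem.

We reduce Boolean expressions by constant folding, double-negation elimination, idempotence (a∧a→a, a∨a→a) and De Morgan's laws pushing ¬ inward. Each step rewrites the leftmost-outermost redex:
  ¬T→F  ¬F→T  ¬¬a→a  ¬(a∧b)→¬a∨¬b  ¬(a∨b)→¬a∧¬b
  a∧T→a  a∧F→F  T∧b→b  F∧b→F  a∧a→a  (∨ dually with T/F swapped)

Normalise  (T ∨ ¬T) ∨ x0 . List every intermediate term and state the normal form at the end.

Answer: normal form = T  (in 2 steps)

Reduction:
  start: (T ∨ ¬T) ∨ x0
  step 1: T ∨ x0
  step 2: T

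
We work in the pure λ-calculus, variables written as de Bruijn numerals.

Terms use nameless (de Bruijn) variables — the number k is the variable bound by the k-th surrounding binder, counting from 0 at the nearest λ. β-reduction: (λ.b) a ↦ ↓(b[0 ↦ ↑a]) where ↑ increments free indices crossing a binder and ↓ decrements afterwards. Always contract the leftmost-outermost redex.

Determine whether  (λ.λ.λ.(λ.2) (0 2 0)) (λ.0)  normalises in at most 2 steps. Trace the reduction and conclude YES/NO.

  start: (λ.λ.λ.(λ.2) (0 2 0)) (λ.0)
  step 1: λ.λ.(λ.2) (0 (λ.0) 0)
  step 2: λ.λ.1

Answer: YES — reaches normal form λ.λ.1 in 2 ≤ 2 steps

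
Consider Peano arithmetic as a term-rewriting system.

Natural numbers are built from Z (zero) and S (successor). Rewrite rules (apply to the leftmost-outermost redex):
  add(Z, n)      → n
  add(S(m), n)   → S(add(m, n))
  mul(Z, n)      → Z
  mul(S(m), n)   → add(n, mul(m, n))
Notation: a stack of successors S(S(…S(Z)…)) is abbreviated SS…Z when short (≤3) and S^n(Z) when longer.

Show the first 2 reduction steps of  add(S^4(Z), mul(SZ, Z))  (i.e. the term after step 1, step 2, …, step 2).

Answer: after 2 steps: S(S(add(SSZ, mul(SZ, Z))))

Working:
  start: add(S^4(Z), mul(SZ, Z))
  step 1: S(add(SSSZ, mul(SZ, Z)))
  step 2: S(S(add(SSZ, mul(SZ, Z))))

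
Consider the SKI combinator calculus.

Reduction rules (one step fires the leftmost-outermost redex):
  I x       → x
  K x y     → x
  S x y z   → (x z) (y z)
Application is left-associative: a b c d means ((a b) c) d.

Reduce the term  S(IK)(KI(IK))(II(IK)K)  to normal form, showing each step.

  start: S(IK)(KI(IK))(II(IK)K)
  step 1: IK(II(IK)K)(KI(IK)(II(IK)K))
  step 2: K(II(IK)K)(KI(IK)(II(IK)K))
  step 3: II(IK)K
  step 4: I(IK)K
  step 5: IKK
  step 6: KK

Answer: normal form = KK  (in 6 steps)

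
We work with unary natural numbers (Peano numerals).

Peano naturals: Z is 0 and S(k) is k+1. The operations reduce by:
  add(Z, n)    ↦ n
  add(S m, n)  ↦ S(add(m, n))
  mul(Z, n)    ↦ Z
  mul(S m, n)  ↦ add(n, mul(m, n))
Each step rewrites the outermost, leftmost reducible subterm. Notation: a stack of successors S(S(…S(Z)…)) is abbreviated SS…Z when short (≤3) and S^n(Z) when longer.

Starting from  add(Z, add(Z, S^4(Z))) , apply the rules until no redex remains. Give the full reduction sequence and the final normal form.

Answer: normal form = S^4(Z)  (in 2 steps)

Derivation:
  start: add(Z, add(Z, S^4(Z)))
  [1] add(Z, S^4(Z))
  [2] S^4(Z)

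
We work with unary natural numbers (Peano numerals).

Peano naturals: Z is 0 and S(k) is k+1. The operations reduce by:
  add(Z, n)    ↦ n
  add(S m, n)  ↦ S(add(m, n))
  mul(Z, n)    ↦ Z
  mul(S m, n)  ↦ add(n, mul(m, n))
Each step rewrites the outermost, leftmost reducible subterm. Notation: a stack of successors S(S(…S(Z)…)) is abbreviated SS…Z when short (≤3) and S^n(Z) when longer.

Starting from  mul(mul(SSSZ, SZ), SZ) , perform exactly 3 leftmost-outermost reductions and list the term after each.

  start: mul(mul(SSSZ, SZ), SZ)
  →1  mul(add(SZ, mul(SSZ, SZ)), SZ)
  →2  mul(S(add(Z, mul(SSZ, SZ))), SZ)
  →3  add(SZ, mul(add(Z, mul(SSZ, SZ)), SZ))

Answer: after 3 steps: add(SZ, mul(add(Z, mul(SSZ, SZ)), SZ))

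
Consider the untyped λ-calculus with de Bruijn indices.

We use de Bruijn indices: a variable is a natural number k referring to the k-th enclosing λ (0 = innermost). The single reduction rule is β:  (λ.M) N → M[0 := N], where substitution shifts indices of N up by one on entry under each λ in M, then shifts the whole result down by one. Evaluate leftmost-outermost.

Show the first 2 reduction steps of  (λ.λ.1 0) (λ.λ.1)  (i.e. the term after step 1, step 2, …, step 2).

  start: (λ.λ.1 0) (λ.λ.1)
  [1] λ.(λ.λ.1) 0
  [2] λ.λ.1

Answer: after 2 steps: λ.λ.1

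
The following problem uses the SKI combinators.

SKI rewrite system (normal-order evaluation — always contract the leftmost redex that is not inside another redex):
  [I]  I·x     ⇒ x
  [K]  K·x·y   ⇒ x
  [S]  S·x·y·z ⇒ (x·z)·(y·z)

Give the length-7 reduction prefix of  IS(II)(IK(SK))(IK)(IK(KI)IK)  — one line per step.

  start: IS(II)(IK(SK))(IK)(IK(KI)IK)
  →1  S(II)(IK(SK))(IK)(IK(KI)IK)
  →2  II(IK)(IK(SK)(IK))(IK(KI)IK)
  →3  I(IK)(IK(SK)(IK))(IK(KI)IK)
  →4  IK(IK(SK)(IK))(IK(KI)IK)
  →5  K(IK(SK)(IK))(IK(KI)IK)
  →6  IK(SK)(IK)
  →7  K(SK)(IK)

Answer: after 7 steps: K(SK)(IK)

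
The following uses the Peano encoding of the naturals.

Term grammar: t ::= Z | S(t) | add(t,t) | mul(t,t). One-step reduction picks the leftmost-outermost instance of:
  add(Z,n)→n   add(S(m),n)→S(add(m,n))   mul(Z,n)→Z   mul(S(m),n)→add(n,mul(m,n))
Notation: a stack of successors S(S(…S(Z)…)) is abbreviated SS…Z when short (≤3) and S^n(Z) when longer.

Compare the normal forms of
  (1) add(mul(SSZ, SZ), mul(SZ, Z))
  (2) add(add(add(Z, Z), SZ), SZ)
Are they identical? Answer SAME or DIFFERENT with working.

Answer: SAME — A ⇓ SSZ, B ⇓ SSZ

Derivation:
Term A:
  start: add(mul(SSZ, SZ), mul(SZ, Z))
  →1  add(add(SZ, mul(SZ, SZ)), mul(SZ, Z))
  →2  add(S(add(Z, mul(SZ, SZ))), mul(SZ, Z))
  →3  S(add(add(Z, mul(SZ, SZ)), mul(SZ, Z)))
  →4  S(add(mul(SZ, SZ), mul(SZ, Z)))
  →5  S(add(add(SZ, mul(Z, SZ)), mul(SZ, Z)))
  →6  S(add(S(add(Z, mul(Z, SZ))), mul(SZ, Z)))
  →7  S(S(add(add(Z, mul(Z, SZ)), mul(SZ, Z))))
  →8  S(S(add(mul(Z, SZ), mul(SZ, Z))))
  →9  S(S(add(Z, mul(SZ, Z))))
  →10  S(S(mul(SZ, Z)))
  →11  S(S(add(Z, mul(Z, Z))))
  →12  S(S(mul(Z, Z)))
  →13  SSZ

Term B:
  start: add(add(add(Z, Z), SZ), SZ)
  →1  add(add(Z, SZ), SZ)
  →2  add(SZ, SZ)
  →3  S(add(Z, SZ))
  →4  SSZ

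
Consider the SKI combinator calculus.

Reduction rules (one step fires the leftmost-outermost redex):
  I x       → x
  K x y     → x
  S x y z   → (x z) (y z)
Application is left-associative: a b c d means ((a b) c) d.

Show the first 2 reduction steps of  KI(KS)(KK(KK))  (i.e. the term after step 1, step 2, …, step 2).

Answer: after 2 steps: KK(KK)

Reduction:
  start: KI(KS)(KK(KK))
  [1] I(KK(KK))
  [2] KK(KK)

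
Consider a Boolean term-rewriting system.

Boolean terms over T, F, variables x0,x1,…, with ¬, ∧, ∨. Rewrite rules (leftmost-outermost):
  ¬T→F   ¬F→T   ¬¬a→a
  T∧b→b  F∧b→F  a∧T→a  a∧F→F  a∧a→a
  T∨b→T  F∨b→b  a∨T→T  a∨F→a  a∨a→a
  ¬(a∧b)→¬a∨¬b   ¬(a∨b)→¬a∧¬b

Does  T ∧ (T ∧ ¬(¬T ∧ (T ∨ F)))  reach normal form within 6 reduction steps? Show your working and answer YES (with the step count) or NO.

  start: T ∧ (T ∧ ¬(¬T ∧ (T ∨ F)))
  step 1: T ∧ ¬(¬T ∧ (T ∨ F))
  step 2: ¬(¬T ∧ (T ∨ F))
  step 3: ¬¬T ∨ ¬(T ∨ F)
  step 4: T ∨ ¬(T ∨ F)
  step 5: T

Answer: YES — reaches normal form T in 5 ≤ 6 steps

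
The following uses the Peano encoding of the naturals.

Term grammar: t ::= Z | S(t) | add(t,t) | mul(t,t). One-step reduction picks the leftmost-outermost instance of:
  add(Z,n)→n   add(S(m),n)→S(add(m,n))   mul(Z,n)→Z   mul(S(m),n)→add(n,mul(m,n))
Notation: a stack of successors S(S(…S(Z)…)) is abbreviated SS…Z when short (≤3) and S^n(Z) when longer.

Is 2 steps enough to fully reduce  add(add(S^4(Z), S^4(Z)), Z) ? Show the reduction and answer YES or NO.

Answer: NO — after 2 steps the term is S(add(add(SSSZ, S^4(Z)), Z)), not yet normal

Reduction:
  start: add(add(S^4(Z), S^4(Z)), Z)
  →1  add(S(add(SSSZ, S^4(Z))), Z)
  →2  S(add(add(SSSZ, S^4(Z)), Z))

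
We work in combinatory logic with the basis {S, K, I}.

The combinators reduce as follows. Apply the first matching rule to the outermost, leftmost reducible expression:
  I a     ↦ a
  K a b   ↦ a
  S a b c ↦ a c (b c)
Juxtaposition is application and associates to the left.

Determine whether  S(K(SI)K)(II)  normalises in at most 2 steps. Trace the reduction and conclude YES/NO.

Answer: YES — reaches normal form S(SI)I in 2 ≤ 2 steps

Working:
  start: S(K(SI)K)(II)
  step 1: S(SI)(II)
  step 2: S(SI)I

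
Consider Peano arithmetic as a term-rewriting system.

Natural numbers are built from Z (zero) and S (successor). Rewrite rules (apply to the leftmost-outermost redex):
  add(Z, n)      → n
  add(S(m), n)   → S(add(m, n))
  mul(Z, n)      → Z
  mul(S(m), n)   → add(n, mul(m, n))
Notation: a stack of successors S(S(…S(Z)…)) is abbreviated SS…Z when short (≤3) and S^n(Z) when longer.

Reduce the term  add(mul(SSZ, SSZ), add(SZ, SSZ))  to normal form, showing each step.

Answer: normal form = S^7(Z)  (in 16 steps)

Derivation:
  start: add(mul(SSZ, SSZ), add(SZ, SSZ))
  →1  add(add(SSZ, mul(SZ, SSZ)), add(SZ, SSZ))
  →2  add(S(add(SZ, mul(SZ, SSZ))), add(SZ, SSZ))
  →3  S(add(add(SZ, mul(SZ, SSZ)), add(SZ, SSZ)))
  →4  S(add(S(add(Z, mul(SZ, SSZ))), add(SZ, SSZ)))
  →5  S(S(add(add(Z, mul(SZ, SSZ)), add(SZ, SSZ))))
  →6  S(S(add(mul(SZ, SSZ), add(SZ, SSZ))))
  →7  S(S(add(add(SSZ, mul(Z, SSZ)), add(SZ, SSZ))))
  →8  S(S(add(S(add(SZ, mul(Z, SSZ))), add(SZ, SSZ))))
  →9  S(S(S(add(add(SZ, mul(Z, SSZ)), add(SZ, SSZ)))))
  →10  S(S(S(add(S(add(Z, mul(Z, SSZ))), add(SZ, SSZ)))))
  →11  S(S(S(S(add(add(Z, mul(Z, SSZ)), add(SZ, SSZ))))))
  →12  S(S(S(S(add(mul(Z, SSZ), add(SZ, SSZ))))))
  →13  S(S(S(S(add(Z, add(SZ, SSZ))))))
  →14  S(S(S(S(add(SZ, SSZ)))))
  →15  S(S(S(S(S(add(Z, SSZ))))))
  →16  S^7(Z)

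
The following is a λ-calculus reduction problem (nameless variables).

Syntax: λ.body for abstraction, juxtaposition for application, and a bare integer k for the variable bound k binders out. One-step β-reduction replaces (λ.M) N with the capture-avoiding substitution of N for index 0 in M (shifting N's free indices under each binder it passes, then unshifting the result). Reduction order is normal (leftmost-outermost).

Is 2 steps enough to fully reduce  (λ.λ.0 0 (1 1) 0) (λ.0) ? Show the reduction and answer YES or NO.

  start: (λ.λ.0 0 (1 1) 0) (λ.0)
  [1] λ.0 0 ((λ.0) (λ.0)) 0
  [2] λ.0 0 (λ.0) 0

Answer: YES — reaches normal form λ.0 0 (λ.0) 0 in 2 ≤ 2 steps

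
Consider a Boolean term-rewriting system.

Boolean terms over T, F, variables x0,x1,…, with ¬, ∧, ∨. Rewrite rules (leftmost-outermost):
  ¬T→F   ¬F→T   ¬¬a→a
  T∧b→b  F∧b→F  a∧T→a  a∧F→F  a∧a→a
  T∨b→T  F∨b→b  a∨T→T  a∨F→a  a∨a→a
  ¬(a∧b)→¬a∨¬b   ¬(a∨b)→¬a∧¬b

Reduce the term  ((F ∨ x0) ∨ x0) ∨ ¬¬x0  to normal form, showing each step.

Answer: normal form = x0  (in 4 steps)

Working:
  start: ((F ∨ x0) ∨ x0) ∨ ¬¬x0
  step 1: (x0 ∨ x0) ∨ ¬¬x0
  step 2: x0 ∨ ¬¬x0
  step 3: x0 ∨ x0
  step 4: x0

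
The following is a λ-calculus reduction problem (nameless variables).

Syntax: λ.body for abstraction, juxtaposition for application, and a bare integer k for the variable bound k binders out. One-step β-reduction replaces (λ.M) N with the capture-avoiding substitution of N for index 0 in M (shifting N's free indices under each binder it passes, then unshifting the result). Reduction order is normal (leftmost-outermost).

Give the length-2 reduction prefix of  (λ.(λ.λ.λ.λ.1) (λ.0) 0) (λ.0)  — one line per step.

  start: (λ.(λ.λ.λ.λ.1) (λ.0) 0) (λ.0)
  step 1: (λ.λ.λ.λ.1) (λ.0) (λ.0)
  step 2: (λ.λ.λ.1) (λ.0)

Answer: after 2 steps: (λ.λ.λ.1) (λ.0)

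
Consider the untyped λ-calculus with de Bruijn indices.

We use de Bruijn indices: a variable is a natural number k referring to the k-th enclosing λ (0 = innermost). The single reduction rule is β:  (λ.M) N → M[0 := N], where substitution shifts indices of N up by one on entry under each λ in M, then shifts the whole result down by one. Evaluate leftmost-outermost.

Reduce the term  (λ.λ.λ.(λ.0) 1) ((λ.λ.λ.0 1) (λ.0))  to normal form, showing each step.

  start: (λ.λ.λ.(λ.0) 1) ((λ.λ.λ.0 1) (λ.0))
  step 1: λ.λ.(λ.0) 1
  step 2: λ.λ.1

Answer: normal form = λ.λ.1  (in 2 steps)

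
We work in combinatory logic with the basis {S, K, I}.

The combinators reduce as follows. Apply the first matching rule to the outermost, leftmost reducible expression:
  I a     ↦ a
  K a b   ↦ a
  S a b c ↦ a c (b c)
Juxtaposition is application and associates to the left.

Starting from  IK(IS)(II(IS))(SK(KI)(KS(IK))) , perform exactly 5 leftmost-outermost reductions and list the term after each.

Answer: after 5 steps: S(KS(IK))

Working:
  start: IK(IS)(II(IS))(SK(KI)(KS(IK)))
  [1] K(IS)(II(IS))(SK(KI)(KS(IK)))
  [2] IS(SK(KI)(KS(IK)))
  [3] S(SK(KI)(KS(IK)))
  [4] S(K(KS(IK))(KI(KS(IK))))
  [5] S(KS(IK))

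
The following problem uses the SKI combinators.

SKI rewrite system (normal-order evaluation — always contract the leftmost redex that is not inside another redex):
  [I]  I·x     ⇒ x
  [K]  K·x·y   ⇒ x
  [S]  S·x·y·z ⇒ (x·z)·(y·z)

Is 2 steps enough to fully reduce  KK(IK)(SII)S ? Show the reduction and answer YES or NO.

  start: KK(IK)(SII)S
  [1] K(SII)S
  [2] SII

Answer: YES — reaches normal form SII in 2 ≤ 2 steps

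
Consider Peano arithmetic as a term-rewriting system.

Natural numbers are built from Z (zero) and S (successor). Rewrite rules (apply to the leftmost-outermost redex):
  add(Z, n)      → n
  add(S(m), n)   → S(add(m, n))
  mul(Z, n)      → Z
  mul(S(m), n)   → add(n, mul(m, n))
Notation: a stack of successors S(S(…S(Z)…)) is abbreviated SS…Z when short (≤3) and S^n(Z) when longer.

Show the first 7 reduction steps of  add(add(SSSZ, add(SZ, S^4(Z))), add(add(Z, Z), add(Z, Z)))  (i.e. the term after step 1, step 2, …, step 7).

  start: add(add(SSSZ, add(SZ, S^4(Z))), add(add(Z, Z), add(Z, Z)))
  [1] add(S(add(SSZ, add(SZ, S^4(Z)))), add(add(Z, Z), add(Z, Z)))
  [2] S(add(add(SSZ, add(SZ, S^4(Z))), add(add(Z, Z), add(Z, Z))))
  [3] S(add(S(add(SZ, add(SZ, S^4(Z)))), add(add(Z, Z), add(Z, Z))))
  [4] S(S(add(add(SZ, add(SZ, S^4(Z))), add(add(Z, Z), add(Z, Z)))))
  [5] S(S(add(S(add(Z, add(SZ, S^4(Z)))), add(add(Z, Z), add(Z, Z)))))
  [6] S(S(S(add(add(Z, add(SZ, S^4(Z))), add(add(Z, Z), add(Z, Z))))))
  [7] S(S(S(add(add(SZ, S^4(Z)), add(add(Z, Z), add(Z, Z))))))

Answer: after 7 steps: S(S(S(add(add(SZ, S^4(Z)), add(add(Z, Z), add(Z, Z))))))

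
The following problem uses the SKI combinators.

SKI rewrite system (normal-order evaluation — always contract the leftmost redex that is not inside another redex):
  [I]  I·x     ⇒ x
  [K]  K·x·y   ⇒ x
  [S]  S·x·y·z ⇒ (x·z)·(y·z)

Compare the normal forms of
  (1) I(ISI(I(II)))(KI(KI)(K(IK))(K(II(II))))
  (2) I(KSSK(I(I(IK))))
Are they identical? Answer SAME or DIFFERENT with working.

Term A:
  start: I(ISI(I(II)))(KI(KI)(K(IK))(K(II(II))))
  →1  ISI(I(II))(KI(KI)(K(IK))(K(II(II))))
  →2  SI(I(II))(KI(KI)(K(IK))(K(II(II))))
  →3  I(KI(KI)(K(IK))(K(II(II))))(I(II)(KI(KI)(K(IK))(K(II(II)))))
  →4  KI(KI)(K(IK))(K(II(II)))(I(II)(KI(KI)(K(IK))(K(II(II)))))
  →5  I(K(IK))(K(II(II)))(I(II)(KI(KI)(K(IK))(K(II(II)))))
  →6  K(IK)(K(II(II)))(I(II)(KI(KI)(K(IK))(K(II(II)))))
  →7  IK(I(II)(KI(KI)(K(IK))(K(II(II)))))
  →8  K(I(II)(KI(KI)(K(IK))(K(II(II)))))
  →9  K(II(KI(KI)(K(IK))(K(II(II)))))
  →10  K(I(KI(KI)(K(IK))(K(II(II)))))
  →11  K(KI(KI)(K(IK))(K(II(II))))
  →12  K(I(K(IK))(K(II(II))))
  →13  K(K(IK)(K(II(II))))
  →14  K(IK)
  →15  KK

Term B:
  start: I(KSSK(I(I(IK))))
  →1  KSSK(I(I(IK)))
  →2  SK(I(I(IK)))
  →3  SK(I(IK))
  →4  SK(IK)
  →5  SKK

Answer: DIFFERENT — A ⇓ KK, B ⇓ SKK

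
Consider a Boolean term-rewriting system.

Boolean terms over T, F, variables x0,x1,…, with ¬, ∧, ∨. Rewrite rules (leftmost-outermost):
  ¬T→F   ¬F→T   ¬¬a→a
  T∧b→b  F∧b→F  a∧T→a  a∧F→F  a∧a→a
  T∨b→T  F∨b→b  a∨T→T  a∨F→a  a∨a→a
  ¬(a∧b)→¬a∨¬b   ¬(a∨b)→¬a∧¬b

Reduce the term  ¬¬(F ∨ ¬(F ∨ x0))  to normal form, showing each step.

  start: ¬¬(F ∨ ¬(F ∨ x0))
  [1] F ∨ ¬(F ∨ x0)
  [2] ¬(F ∨ x0)
  [3] ¬F ∧ ¬x0
  [4] T ∧ ¬x0
  [5] ¬x0

Answer: normal form = ¬x0  (in 5 steps)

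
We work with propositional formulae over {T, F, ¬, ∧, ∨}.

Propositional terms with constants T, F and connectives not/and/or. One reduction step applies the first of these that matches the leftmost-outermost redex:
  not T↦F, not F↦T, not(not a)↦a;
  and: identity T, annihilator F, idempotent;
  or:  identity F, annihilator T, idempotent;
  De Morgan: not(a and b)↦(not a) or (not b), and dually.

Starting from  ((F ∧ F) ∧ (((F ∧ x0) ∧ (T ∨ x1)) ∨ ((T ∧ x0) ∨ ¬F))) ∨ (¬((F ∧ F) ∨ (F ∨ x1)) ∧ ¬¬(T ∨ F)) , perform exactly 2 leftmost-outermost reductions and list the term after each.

Answer: after 2 steps: F ∨ (¬((F ∧ F) ∨ (F ∨ x1)) ∧ ¬¬(T ∨ F))

Derivation:
  start: ((F ∧ F) ∧ (((F ∧ x0) ∧ (T ∨ x1)) ∨ ((T ∧ x0) ∨ ¬F))) ∨ (¬((F ∧ F) ∨ (F ∨ x1)) ∧ ¬¬(T ∨ F))
  [1] (F ∧ (((F ∧ x0) ∧ (T ∨ x1)) ∨ ((T ∧ x0) ∨ ¬F))) ∨ (¬((F ∧ F) ∨ (F ∨ x1)) ∧ ¬¬(T ∨ F))
  [2] F ∨ (¬((F ∧ F) ∨ (F ∨ x1)) ∧ ¬¬(T ∨ F))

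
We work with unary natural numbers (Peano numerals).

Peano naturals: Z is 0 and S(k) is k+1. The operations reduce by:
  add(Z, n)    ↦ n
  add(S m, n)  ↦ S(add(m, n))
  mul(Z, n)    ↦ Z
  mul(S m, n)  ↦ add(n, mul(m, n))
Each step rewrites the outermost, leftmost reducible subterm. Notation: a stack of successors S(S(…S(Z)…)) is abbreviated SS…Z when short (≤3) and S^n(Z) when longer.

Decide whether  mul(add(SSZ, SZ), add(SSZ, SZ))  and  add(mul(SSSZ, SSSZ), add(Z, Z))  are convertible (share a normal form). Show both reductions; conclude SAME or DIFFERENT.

Answer: SAME — A ⇓ S^9(Z), B ⇓ S^9(Z)

Reduction:
Term A:
  start: mul(add(SSZ, SZ), add(SSZ, SZ))
  [1] mul(S(add(SZ, SZ)), add(SSZ, SZ))
  [2] add(add(SSZ, SZ), mul(add(SZ, SZ), add(SSZ, SZ)))
  [3] add(S(add(SZ, SZ)), mul(add(SZ, SZ), add(SSZ, SZ)))
  [4] S(add(add(SZ, SZ), mul(add(SZ, SZ), add(SSZ, SZ))))
  [5] S(add(S(add(Z, SZ)), mul(add(SZ, SZ), add(SSZ, SZ))))
  [6] S(S(add(add(Z, SZ), mul(add(SZ, SZ), add(SSZ, SZ)))))
  [7] S(S(add(SZ, mul(add(SZ, SZ), add(SSZ, SZ)))))
  [8] S(S(S(add(Z, mul(add(SZ, SZ), add(SSZ, SZ))))))
  [9] S(S(S(mul(add(SZ, SZ), add(SSZ, SZ)))))
  [10] S(S(S(mul(S(add(Z, SZ)), add(SSZ, SZ)))))
  [11] S(S(S(add(add(SSZ, SZ), mul(add(Z, SZ), add(SSZ, SZ))))))
  [12] S(S(S(add(S(add(SZ, SZ)), mul(add(Z, SZ), add(SSZ, SZ))))))
  [13] S(S(S(S(add(add(SZ, SZ), mul(add(Z, SZ), add(SSZ, SZ)))))))
  [14] S(S(S(S(add(S(add(Z, SZ)), mul(add(Z, SZ), add(SSZ, SZ)))))))
  [15] S(S(S(S(S(add(add(Z, SZ), mul(add(Z, SZ), add(SSZ, SZ))))))))
  [16] S(S(S(S(S(add(SZ, mul(add(Z, SZ), add(SSZ, SZ))))))))
  [17] S(S(S(S(S(S(add(Z, mul(add(Z, SZ), add(SSZ, SZ)))))))))
  [18] S(S(S(S(S(S(mul(add(Z, SZ), add(SSZ, SZ))))))))
  [19] S(S(S(S(S(S(mul(SZ, add(SSZ, SZ))))))))
  [20] S(S(S(S(S(S(add(add(SSZ, SZ), mul(Z, add(SSZ, SZ)))))))))
  [21] S(S(S(S(S(S(add(S(add(SZ, SZ)), mul(Z, add(SSZ, SZ)))))))))
  [22] S(S(S(S(S(S(S(add(add(SZ, SZ), mul(Z, add(SSZ, SZ))))))))))
  [23] S(S(S(S(S(S(S(add(S(add(Z, SZ)), mul(Z, add(SSZ, SZ))))))))))
  [24] S(S(S(S(S(S(S(S(add(add(Z, SZ), mul(Z, add(SSZ, SZ)))))))))))
  [25] S(S(S(S(S(S(S(S(add(SZ, mul(Z, add(SSZ, SZ)))))))))))
  [26] S(S(S(S(S(S(S(S(S(add(Z, mul(Z, add(SSZ, SZ))))))))))))
  [27] S(S(S(S(S(S(S(S(S(mul(Z, add(SSZ, SZ)))))))))))
  [28] S^9(Z)

Term B:
  start: add(mul(SSSZ, SSSZ), add(Z, Z))
  [1] add(add(SSSZ, mul(SSZ, SSSZ)), add(Z, Z))
  [2] add(S(add(SSZ, mul(SSZ, SSSZ))), add(Z, Z))
  [3] S(add(add(SSZ, mul(SSZ, SSSZ)), add(Z, Z)))
  [4] S(add(S(add(SZ, mul(SSZ, SSSZ))), add(Z, Z)))
  [5] S(S(add(add(SZ, mul(SSZ, SSSZ)), add(Z, Z))))
  [6] S(S(add(S(add(Z, mul(SSZ, SSSZ))), add(Z, Z))))
  [7] S(S(S(add(add(Z, mul(SSZ, SSSZ)), add(Z, Z)))))
  [8] S(S(S(add(mul(SSZ, SSSZ), add(Z, Z)))))
  [9] S(S(S(add(add(SSSZ, mul(SZ, SSSZ)), add(Z, Z)))))
  [10] S(S(S(add(S(add(SSZ, mul(SZ, SSSZ))), add(Z, Z)))))
  [11] S(S(S(S(add(add(SSZ, mul(SZ, SSSZ)), add(Z, Z))))))
  [12] S(S(S(S(add(S(add(SZ, mul(SZ, SSSZ))), add(Z, Z))))))
  [13] S(S(S(S(S(add(add(SZ, mul(SZ, SSSZ)), add(Z, Z)))))))
  [14] S(S(S(S(S(add(S(add(Z, mul(SZ, SSSZ))), add(Z, Z)))))))
  [15] S(S(S(S(S(S(add(add(Z, mul(SZ, SSSZ)), add(Z, Z))))))))
  [16] S(S(S(S(S(S(add(mul(SZ, SSSZ), add(Z, Z))))))))
  [17] S(S(S(S(S(S(add(add(SSSZ, mul(Z, SSSZ)), add(Z, Z))))))))
  [18] S(S(S(S(S(S(add(S(add(SSZ, mul(Z, SSSZ))), add(Z, Z))))))))
  [19] S(S(S(S(S(S(S(add(add(SSZ, mul(Z, SSSZ)), add(Z, Z)))))))))
  [20] S(S(S(S(S(S(S(add(S(add(SZ, mul(Z, SSSZ))), add(Z, Z)))))))))
  [21] S(S(S(S(S(S(S(S(add(add(SZ, mul(Z, SSSZ)), add(Z, Z))))))))))
  [22] S(S(S(S(S(S(S(S(add(S(add(Z, mul(Z, SSSZ))), add(Z, Z))))))))))
  [23] S(S(S(S(S(S(S(S(S(add(add(Z, mul(Z, SSSZ)), add(Z, Z)))))))))))
  [24] S(S(S(S(S(S(S(S(S(add(mul(Z, SSSZ), add(Z, Z)))))))))))
  [25] S(S(S(S(S(S(S(S(S(add(Z, add(Z, Z)))))))))))
  [26] S(S(S(S(S(S(S(S(S(add(Z, Z))))))))))
  [27] S^9(Z)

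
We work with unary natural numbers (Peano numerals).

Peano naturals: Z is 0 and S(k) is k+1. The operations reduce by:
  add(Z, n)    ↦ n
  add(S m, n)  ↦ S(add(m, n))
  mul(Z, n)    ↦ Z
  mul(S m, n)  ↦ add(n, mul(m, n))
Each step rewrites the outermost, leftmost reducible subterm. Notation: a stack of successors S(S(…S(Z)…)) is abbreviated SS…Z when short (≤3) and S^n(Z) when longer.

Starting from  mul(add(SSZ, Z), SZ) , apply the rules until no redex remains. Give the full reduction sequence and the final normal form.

  start: mul(add(SSZ, Z), SZ)
  step 1: mul(S(add(SZ, Z)), SZ)
  step 2: add(SZ, mul(add(SZ, Z), SZ))
  step 3: S(add(Z, mul(add(SZ, Z), SZ)))
  step 4: S(mul(add(SZ, Z), SZ))
  step 5: S(mul(S(add(Z, Z)), SZ))
  step 6: S(add(SZ, mul(add(Z, Z), SZ)))
  step 7: S(S(add(Z, mul(add(Z, Z), SZ))))
  step 8: S(S(mul(add(Z, Z), SZ)))
  step 9: S(S(mul(Z, SZ)))
  step 10: SSZ

Answer: normal form = SSZ  (in 10 steps)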